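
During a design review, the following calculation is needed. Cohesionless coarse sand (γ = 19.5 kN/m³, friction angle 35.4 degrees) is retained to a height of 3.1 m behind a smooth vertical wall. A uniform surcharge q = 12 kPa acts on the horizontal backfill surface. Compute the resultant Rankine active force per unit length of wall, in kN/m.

34.9 kN/m

K_a = tan²(45° − φ/2) = 0.2664.
Soil triangle: ½ K_a γ H² = 0.5×0.2664×19.5×3.1² = 24.96 kN/m.
Surcharge rectangle: K_a q H = 0.2664×12×3.1 = 9.910 kN/m.
Total = 24.96 + 9.910 = 34.87 kN/m.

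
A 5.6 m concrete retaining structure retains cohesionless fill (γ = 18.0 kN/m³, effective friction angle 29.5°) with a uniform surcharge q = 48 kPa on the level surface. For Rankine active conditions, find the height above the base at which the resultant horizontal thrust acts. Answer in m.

K_a = 0.3401.
Triangular part P₁ = ½K_aγH² = 95.99 at H/3 = 1.867 m; rectangular part P₂ = K_a q H = 91.42 at H/2 = 2.800 m.
ȳ = (P₁·1.867 + P₂·2.800)/(P₁+P₂) = 2.322 m.

2.32 m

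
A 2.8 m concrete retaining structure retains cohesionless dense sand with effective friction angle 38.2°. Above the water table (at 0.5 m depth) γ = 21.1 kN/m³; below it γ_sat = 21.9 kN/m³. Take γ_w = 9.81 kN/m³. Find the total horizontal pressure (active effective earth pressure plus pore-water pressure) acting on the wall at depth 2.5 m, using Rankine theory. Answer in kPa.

27.8 kPa

K_a = (1 − sin φ)/(1 + sin φ) = 0.2358.
γ' = 21.9 − 9.81 = 12.09 kN/m³.
Effective vertical stress at 2.5 m: σ'_v = 21.1×0.5 + 12.09×2.00 = 34.73 kPa.
σ'_h = K_a σ'_v = 0.2358 × 34.73 = 8.189 kPa; u = γ_w × 2.00 = 19.62 kPa.
Total σ_h = 8.189 + 19.62 = 27.81 kPa.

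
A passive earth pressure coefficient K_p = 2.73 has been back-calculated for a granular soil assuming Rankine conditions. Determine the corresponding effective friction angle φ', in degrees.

27.6°

K_p = (1+sin φ)/(1−sin φ) ⇒ sin φ = (K_p − 1)/(K_p + 1) = 0.4638.
φ = arcsin(0.4638) = 27.63°.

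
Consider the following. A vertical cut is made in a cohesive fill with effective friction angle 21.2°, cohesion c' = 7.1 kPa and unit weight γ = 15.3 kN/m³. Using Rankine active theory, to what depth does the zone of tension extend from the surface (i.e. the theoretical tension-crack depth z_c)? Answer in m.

K_a = tan²(45° − 21.2°/2) = 0.4688; √K_a = 0.6847.
The active pressure is zero where K_a γ z = 2c√K_a, so z_c = 2c/(γ√K_a) = 2×7.1/(15.3×0.6847) = 1.355 m.

1.36 m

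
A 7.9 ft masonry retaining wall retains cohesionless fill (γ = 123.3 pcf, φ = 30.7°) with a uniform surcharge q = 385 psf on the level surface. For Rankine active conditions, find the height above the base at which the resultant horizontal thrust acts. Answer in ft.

3.21 ft

K_a = 0.3240.
Triangular part P₁ = ½K_aγH² = 1247 at H/3 = 2.633 ft; rectangular part P₂ = K_a q H = 985.5 at H/2 = 3.950 ft.
ȳ = (P₁·2.633 + P₂·3.950)/(P₁+P₂) = 3.215 ft.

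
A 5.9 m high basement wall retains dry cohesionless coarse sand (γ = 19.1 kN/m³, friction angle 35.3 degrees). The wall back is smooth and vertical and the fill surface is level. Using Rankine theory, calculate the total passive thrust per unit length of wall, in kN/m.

1240 kN/m

K_p = tan²(45° + φ/2) = 3.738.
P_p = ½ K_p γ H² = 0.5 × 3.738 × 19.1 × 5.9² = 1243 kN/m.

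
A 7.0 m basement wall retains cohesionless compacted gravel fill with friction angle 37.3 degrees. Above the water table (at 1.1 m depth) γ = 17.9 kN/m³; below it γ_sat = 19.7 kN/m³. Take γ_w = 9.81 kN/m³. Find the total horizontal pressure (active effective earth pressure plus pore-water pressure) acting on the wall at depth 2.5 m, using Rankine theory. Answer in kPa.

22.0 kPa

K_a = (1 − sin φ)/(1 + sin φ) = 0.2453.
γ' = 19.7 − 9.81 = 9.890 kN/m³.
Effective vertical stress at 2.5 m: σ'_v = 17.9×1.1 + 9.890×1.40 = 33.54 kPa.
σ'_h = K_a σ'_v = 0.2453 × 33.54 = 8.228 kPa; u = γ_w × 1.40 = 13.73 kPa.
Total σ_h = 8.228 + 13.73 = 21.96 kPa.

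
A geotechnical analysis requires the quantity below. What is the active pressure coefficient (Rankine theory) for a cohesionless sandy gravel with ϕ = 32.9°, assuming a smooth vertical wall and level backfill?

0.296

K_a = tan²(45° − φ/2) = tan²(28.55°) = 0.2960.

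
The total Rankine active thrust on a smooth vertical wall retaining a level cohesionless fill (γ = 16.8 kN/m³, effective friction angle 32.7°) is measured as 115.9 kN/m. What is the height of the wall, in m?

K_a = 0.2985. P_a = ½ K_a γ H² ⇒ H = √(2P_a/(K_a γ)).
H = √(2×115.9/(0.2985×16.8)) = 6.799 m.

6.80 m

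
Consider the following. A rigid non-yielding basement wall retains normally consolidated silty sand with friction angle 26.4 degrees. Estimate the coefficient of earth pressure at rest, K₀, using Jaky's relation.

K₀ = 1 − sin φ' = 1 − sin 26.4° = 0.5554.

0.555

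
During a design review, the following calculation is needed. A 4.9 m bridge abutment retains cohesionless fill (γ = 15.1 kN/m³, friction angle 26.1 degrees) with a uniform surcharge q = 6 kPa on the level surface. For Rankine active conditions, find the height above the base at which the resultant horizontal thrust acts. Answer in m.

1.75 m

K_a = 0.3889.
Triangular part P₁ = ½K_aγH² = 70.51 at H/3 = 1.633 m; rectangular part P₂ = K_a q H = 11.44 at H/2 = 2.450 m.
ȳ = (P₁·1.633 + P₂·2.450)/(P₁+P₂) = 1.747 m.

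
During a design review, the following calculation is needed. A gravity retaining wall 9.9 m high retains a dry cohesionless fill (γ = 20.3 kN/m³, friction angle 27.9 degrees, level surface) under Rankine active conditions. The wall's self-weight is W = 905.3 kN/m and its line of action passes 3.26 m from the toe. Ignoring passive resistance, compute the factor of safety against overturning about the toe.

2.48

K_a = tan²(45° − 27.9°/2) = 0.3625.
P_a = ½K_aγH² = 0.5×0.3625×20.3×9.9² = 360.6 kN/m, acting at H/3 = 3.300 m above the base.
Overturning moment M_o = P_a × H/3 = 360.6 × 3.300 = 1190.
Resisting moment M_r = W × 3.26 = 905.3 × 3.26 = 2951.
FS_overturning = M_r/M_o = 2951/1190 = 2.480.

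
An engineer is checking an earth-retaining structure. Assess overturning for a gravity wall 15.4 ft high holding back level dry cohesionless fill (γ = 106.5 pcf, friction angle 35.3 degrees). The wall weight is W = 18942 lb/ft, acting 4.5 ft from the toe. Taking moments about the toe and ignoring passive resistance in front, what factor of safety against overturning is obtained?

4.91

K_a = tan²(45° − 35.3°/2) = 0.2675.
P_a = ½K_aγH² = 0.5×0.2675×106.5×15.4² = 3379 lb/ft, acting at H/3 = 5.133 ft above the base.
Overturning moment M_o = P_a × H/3 = 3379 × 5.133 = 17340.
Resisting moment M_r = W × 4.5 = 18942 × 4.5 = 85240.
FS_overturning = M_r/M_o = 85240/17340 = 4.915.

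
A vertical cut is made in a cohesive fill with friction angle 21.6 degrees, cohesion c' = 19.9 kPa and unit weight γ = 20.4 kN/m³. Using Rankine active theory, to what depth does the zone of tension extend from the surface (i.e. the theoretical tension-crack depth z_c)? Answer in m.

K_a = tan²(45° − 21.6°/2) = 0.4619; √K_a = 0.6796.
The active pressure is zero where K_a γ z = 2c√K_a, so z_c = 2c/(γ√K_a) = 2×19.9/(20.4×0.6796) = 2.871 m.

2.87 m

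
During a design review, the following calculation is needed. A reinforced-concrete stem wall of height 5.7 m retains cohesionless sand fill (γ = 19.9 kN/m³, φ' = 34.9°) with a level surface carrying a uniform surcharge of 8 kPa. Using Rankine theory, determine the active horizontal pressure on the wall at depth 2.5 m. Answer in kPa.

K_a = (1 − sin φ)/(1 + sin φ) = 0.2721.
σ_v = γz + q = 19.9 × 2.5 + 8 = 57.75 kPa.
σ_h = K_a σ_v = 0.2721 × 57.75 = 15.72 kPa.

15.7 kPa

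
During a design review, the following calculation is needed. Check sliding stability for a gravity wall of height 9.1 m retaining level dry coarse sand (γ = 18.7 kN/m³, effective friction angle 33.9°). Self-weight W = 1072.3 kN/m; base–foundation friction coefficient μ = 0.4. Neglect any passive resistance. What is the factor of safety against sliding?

K_a = tan²(45° − 33.9°/2) = 0.2839.
P_a = ½K_aγH² = 0.5×0.2839×18.7×9.1² = 219.8 kN/m, acting at H/3 = 3.033 m above the base.
FS_sliding = μW / P_a = 0.4×1072.3 / 219.8 = 1.951.

1.95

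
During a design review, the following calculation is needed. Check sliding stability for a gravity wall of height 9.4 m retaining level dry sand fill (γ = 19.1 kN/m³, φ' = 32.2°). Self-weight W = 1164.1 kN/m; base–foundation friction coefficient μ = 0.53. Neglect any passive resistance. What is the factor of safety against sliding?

2.40

K_a = tan²(45° − 32.2°/2) = 0.3047.
P_a = ½K_aγH² = 0.5×0.3047×19.1×9.4² = 257.1 kN/m, acting at H/3 = 3.133 m above the base.
FS_sliding = μW / P_a = 0.53×1164.1 / 257.1 = 2.399.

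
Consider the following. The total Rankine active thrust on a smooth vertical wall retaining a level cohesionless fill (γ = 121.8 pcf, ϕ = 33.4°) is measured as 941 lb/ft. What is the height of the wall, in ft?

K_a = 0.2899. P_a = ½ K_a γ H² ⇒ H = √(2P_a/(K_a γ)).
H = √(2×941/(0.2899×121.8)) = 7.300 ft.

7.30 ft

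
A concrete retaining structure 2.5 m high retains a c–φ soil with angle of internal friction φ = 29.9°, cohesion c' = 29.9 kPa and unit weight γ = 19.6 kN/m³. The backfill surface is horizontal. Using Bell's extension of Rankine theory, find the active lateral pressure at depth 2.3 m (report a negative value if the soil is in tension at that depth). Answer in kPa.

K_a = (1 − sin φ)/(1 + sin φ) = 0.3347.
σ_a = K_a γ z − 2c√K_a = 0.3347×19.6×2.3 − 2×29.9×0.5785 = -19.51 kPa.

-19.5 kPa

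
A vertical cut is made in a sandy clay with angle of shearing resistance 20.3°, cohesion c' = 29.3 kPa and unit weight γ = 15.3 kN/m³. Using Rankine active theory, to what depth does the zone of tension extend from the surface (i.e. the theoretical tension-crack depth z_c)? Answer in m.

K_a = tan²(45° − 20.3°/2) = 0.4849; √K_a = 0.6963.
The active pressure is zero where K_a γ z = 2c√K_a, so z_c = 2c/(γ√K_a) = 2×29.3/(15.3×0.6963) = 5.500 m.

5.50 m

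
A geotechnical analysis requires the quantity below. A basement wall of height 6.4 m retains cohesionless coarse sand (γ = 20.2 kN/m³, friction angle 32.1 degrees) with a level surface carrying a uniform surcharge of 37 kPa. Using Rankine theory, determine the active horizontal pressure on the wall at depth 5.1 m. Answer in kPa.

42.8 kPa

K_a = (1 − sin φ)/(1 + sin φ) = 0.3060.
σ_v = γz + q = 20.2 × 5.1 + 37 = 140.0 kPa.
σ_h = K_a σ_v = 0.3060 × 140.0 = 42.85 kPa.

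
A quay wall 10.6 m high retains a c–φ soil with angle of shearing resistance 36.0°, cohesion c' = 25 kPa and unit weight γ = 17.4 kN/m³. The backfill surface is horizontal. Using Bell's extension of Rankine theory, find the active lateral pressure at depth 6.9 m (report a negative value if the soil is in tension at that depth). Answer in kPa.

K_a = (1 − sin φ)/(1 + sin φ) = 0.2596.
σ_a = K_a γ z − 2c√K_a = 0.2596×17.4×6.9 − 2×25×0.5095 = 5.693 kPa.

5.69 kPa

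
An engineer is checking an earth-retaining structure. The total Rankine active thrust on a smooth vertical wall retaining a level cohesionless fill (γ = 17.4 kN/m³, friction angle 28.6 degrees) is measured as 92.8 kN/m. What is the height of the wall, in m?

K_a = 0.3525. P_a = ½ K_a γ H² ⇒ H = √(2P_a/(K_a γ)).
H = √(2×92.8/(0.3525×17.4)) = 5.501 m.

5.50 m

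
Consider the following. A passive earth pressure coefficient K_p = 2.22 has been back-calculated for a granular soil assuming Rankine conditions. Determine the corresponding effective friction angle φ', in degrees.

K_p = (1+sin φ)/(1−sin φ) ⇒ sin φ = (K_p − 1)/(K_p + 1) = 0.3789.
φ = arcsin(0.3789) = 22.26°.

22.3°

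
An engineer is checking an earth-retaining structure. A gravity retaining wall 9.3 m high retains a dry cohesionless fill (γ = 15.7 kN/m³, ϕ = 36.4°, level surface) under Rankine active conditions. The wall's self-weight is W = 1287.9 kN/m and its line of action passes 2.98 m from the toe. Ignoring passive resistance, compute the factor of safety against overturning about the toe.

7.15

K_a = tan²(45° − 36.4°/2) = 0.2552.
P_a = ½K_aγH² = 0.5×0.2552×15.7×9.3² = 173.2 kN/m, acting at H/3 = 3.100 m above the base.
Overturning moment M_o = P_a × H/3 = 173.2 × 3.100 = 537.0.
Resisting moment M_r = W × 2.98 = 1287.9 × 2.98 = 3838.
FS_overturning = M_r/M_o = 3838/537.0 = 7.146.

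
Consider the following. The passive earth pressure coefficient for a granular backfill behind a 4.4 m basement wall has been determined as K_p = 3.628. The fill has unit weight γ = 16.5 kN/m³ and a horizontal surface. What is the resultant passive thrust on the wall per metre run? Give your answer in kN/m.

579 kN/m

P = ½ K_p γ H² = 0.5 × 3.628 × 16.5 × 4.4² = 579.5 kN/m.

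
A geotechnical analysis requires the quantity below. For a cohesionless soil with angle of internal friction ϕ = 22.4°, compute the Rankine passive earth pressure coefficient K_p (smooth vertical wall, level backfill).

2.23

K_p = (1 + sin φ)/(1 − sin φ) = tan²(45° + 22.4°/2) = 2.231.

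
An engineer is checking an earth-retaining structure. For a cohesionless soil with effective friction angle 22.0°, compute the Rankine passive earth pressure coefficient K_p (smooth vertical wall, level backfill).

2.20

K_p = (1 + sin φ)/(1 − sin φ) = tan²(45° + 22.0°/2) = 2.198.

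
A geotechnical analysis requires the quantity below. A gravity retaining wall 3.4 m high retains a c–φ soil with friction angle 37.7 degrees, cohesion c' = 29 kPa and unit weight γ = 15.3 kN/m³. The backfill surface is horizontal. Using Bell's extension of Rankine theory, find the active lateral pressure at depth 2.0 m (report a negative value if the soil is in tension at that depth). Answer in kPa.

K_a = (1 − sin φ)/(1 + sin φ) = 0.2411.
σ_a = K_a γ z − 2c√K_a = 0.2411×15.3×2.0 − 2×29×0.4910 = -21.10 kPa.

-21.1 kPa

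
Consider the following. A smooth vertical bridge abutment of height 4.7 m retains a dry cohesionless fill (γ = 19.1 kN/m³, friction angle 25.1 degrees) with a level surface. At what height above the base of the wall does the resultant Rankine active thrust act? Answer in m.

1.57 m

K_a = 0.4043.
The pressure distribution is triangular, so the resultant acts at H/3 above the base = 4.7/3 = 1.567 m.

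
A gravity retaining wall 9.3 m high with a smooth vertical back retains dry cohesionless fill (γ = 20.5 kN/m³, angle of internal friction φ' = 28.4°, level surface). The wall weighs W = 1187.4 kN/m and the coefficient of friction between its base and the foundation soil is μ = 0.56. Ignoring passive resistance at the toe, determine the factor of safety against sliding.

K_a = tan²(45° − 28.4°/2) = 0.3554.
P_a = ½K_aγH² = 0.5×0.3554×20.5×9.3² = 315.0 kN/m, acting at H/3 = 3.100 m above the base.
FS_sliding = μW / P_a = 0.56×1187.4 / 315.0 = 2.111.

2.11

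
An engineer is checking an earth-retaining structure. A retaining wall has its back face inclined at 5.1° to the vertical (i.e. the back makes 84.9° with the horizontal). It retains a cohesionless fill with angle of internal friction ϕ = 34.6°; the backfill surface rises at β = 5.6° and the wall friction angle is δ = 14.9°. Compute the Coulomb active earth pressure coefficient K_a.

0.307

K_a = sin²(α+φ) / [sin²α · sin(α−δ) · (1 + √{sin(φ+δ)sin(φ−β) / (sin(α−δ)sin(α+β))})²].
With α = 84.9°, φ = 34.6°, δ = 14.9°, β = 5.6°: K_a = 0.3072.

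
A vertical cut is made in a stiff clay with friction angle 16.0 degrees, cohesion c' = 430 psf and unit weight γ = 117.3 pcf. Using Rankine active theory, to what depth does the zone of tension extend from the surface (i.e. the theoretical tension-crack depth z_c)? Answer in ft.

9.73 ft

K_a = tan²(45° − 16.0°/2) = 0.5678; √K_a = 0.7536.
The active pressure is zero where K_a γ z = 2c√K_a, so z_c = 2c/(γ√K_a) = 2×430/(117.3×0.7536) = 9.729 ft.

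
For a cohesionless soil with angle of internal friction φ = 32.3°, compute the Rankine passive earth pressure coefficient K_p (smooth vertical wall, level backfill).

3.30

K_p = (1 + sin φ)/(1 − sin φ) = tan²(45° + 32.3°/2) = 3.295.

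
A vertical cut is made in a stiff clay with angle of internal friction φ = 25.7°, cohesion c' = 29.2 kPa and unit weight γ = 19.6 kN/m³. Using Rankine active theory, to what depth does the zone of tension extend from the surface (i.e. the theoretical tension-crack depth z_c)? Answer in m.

K_a = tan²(45° − 25.7°/2) = 0.3950; √K_a = 0.6285.
The active pressure is zero where K_a γ z = 2c√K_a, so z_c = 2c/(γ√K_a) = 2×29.2/(19.6×0.6285) = 4.741 m.

4.74 m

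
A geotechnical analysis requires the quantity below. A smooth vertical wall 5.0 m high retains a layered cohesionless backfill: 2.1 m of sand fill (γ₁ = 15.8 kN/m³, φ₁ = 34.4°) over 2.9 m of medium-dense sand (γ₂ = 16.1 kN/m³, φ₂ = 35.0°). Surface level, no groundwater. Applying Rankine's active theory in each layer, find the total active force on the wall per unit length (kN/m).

K_a1 = tan²(45°−34.4°/2) = 0.2780; K_a2 = tan²(45°−35.0°/2) = 0.2710.
Layer 1: σ at base = K_a1 γ₁ h₁ = 9.223 kPa; P₁ = ½×9.223×2.1 = 9.685.
Layer 2: σ_v at top = γ₁h₁ = 33.18; σ_h top = K_a2×33.18 = 8.991; σ_h base = K_a2×(33.18+16.1×2.9) = 21.64.
P₂ = ½(8.991+21.64)×2.9 = 44.42. Total P_a = 9.685+44.42 = 54.11 kN/m.

54.1 kN/m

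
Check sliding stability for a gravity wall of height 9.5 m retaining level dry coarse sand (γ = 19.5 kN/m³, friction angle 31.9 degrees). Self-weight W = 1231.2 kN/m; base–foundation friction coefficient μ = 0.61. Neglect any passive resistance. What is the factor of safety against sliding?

K_a = tan²(45° − 31.9°/2) = 0.3085.
P_a = ½K_aγH² = 0.5×0.3085×19.5×9.5² = 271.5 kN/m, acting at H/3 = 3.167 m above the base.
FS_sliding = μW / P_a = 0.61×1231.2 / 271.5 = 2.766.

2.77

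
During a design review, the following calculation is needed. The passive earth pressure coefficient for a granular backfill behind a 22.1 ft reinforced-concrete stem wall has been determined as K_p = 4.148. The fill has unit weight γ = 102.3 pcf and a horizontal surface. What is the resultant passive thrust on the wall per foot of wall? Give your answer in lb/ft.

104000 lb/ft

P = ½ K_p γ H² = 0.5 × 4.148 × 102.3 × 22.1² = 103600 lb/ft.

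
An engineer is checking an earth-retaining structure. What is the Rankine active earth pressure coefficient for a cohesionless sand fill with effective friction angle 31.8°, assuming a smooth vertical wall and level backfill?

K_a = (1 − sin φ)/(1 + sin φ) = (1 − sin 31.8°)/(1 + sin 31.8°) = 0.3098.

0.310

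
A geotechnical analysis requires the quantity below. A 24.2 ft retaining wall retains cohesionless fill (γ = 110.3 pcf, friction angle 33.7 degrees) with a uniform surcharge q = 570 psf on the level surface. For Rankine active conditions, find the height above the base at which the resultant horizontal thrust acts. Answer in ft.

K_a = 0.2863.
Triangular part P₁ = ½K_aγH² = 9247 at H/3 = 8.067 ft; rectangular part P₂ = K_a q H = 3949 at H/2 = 12.10 ft.
ȳ = (P₁·8.067 + P₂·12.10)/(P₁+P₂) = 9.274 ft.

9.27 ft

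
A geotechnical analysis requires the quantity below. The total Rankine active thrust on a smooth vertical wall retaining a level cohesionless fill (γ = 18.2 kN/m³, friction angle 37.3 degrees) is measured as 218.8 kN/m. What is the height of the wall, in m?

9.90 m

K_a = 0.2453. P_a = ½ K_a γ H² ⇒ H = √(2P_a/(K_a γ)).
H = √(2×218.8/(0.2453×18.2)) = 9.900 m.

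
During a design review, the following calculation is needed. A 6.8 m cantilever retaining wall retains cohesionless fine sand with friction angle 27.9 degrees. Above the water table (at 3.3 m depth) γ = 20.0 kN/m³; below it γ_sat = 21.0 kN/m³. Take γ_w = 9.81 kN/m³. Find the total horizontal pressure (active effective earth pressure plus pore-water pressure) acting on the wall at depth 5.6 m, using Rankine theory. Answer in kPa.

55.8 kPa

K_a = (1 − sin φ)/(1 + sin φ) = 0.3625.
γ' = 21.0 − 9.81 = 11.19 kN/m³.
Effective vertical stress at 5.6 m: σ'_v = 20.0×3.3 + 11.19×2.30 = 91.74 kPa.
σ'_h = K_a σ'_v = 0.3625 × 91.74 = 33.25 kPa; u = γ_w × 2.30 = 22.56 kPa.
Total σ_h = 33.25 + 22.56 = 55.81 kPa.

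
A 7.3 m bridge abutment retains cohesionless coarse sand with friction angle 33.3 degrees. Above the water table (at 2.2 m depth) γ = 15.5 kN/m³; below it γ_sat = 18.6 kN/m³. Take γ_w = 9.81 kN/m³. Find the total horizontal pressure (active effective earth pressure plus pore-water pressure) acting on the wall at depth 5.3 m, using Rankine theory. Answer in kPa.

K_a = (1 − sin φ)/(1 + sin φ) = 0.2911.
γ' = 18.6 − 9.81 = 8.790 kN/m³.
Effective vertical stress at 5.3 m: σ'_v = 15.5×2.2 + 8.790×3.10 = 61.35 kPa.
σ'_h = K_a σ'_v = 0.2911 × 61.35 = 17.86 kPa; u = γ_w × 3.10 = 30.41 kPa.
Total σ_h = 17.86 + 30.41 = 48.27 kPa.

48.3 kPa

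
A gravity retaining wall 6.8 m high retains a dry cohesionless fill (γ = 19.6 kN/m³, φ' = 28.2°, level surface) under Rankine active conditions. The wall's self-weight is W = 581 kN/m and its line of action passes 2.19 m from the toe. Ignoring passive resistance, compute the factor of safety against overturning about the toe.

K_a = tan²(45° − 28.2°/2) = 0.3582.
P_a = ½K_aγH² = 0.5×0.3582×19.6×6.8² = 162.3 kN/m, acting at H/3 = 2.267 m above the base.
Overturning moment M_o = P_a × H/3 = 162.3 × 2.267 = 367.9.
Resisting moment M_r = W × 2.19 = 581 × 2.19 = 1272.
FS_overturning = M_r/M_o = 1272/367.9 = 3.458.

3.46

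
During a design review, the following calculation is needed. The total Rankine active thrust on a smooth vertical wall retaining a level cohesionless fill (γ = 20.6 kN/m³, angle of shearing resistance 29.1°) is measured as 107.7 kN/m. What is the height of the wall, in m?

K_a = 0.3456. P_a = ½ K_a γ H² ⇒ H = √(2P_a/(K_a γ)).
H = √(2×107.7/(0.3456×20.6)) = 5.501 m.

5.50 m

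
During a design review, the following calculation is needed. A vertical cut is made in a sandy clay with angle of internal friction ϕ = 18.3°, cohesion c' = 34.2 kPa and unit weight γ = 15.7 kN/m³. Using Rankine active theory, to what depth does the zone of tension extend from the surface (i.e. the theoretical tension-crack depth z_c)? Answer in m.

6.03 m

K_a = tan²(45° − 18.3°/2) = 0.5221; √K_a = 0.7226.
The active pressure is zero where K_a γ z = 2c√K_a, so z_c = 2c/(γ√K_a) = 2×34.2/(15.7×0.7226) = 6.030 m.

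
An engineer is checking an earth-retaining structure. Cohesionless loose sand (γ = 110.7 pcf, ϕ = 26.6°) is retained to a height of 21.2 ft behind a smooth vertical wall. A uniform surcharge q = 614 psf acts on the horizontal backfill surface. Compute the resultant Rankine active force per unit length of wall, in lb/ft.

K_a = tan²(45° − φ/2) = 0.3814.
Soil triangle: ½ K_a γ H² = 0.5×0.3814×110.7×21.2² = 9489 lb/ft.
Surcharge rectangle: K_a q H = 0.3814×614×21.2 = 4965 lb/ft.
Total = 9489 + 4965 = 14450 lb/ft.

14500 lb/ft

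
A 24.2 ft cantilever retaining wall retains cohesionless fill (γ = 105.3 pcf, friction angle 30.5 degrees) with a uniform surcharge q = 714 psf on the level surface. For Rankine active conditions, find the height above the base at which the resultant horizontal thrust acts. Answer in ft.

K_a = 0.3267.
Triangular part P₁ = ½K_aγH² = 10070 at H/3 = 8.067 ft; rectangular part P₂ = K_a q H = 5644 at H/2 = 12.10 ft.
ȳ = (P₁·8.067 + P₂·12.10)/(P₁+P₂) = 9.515 ft.

9.52 ft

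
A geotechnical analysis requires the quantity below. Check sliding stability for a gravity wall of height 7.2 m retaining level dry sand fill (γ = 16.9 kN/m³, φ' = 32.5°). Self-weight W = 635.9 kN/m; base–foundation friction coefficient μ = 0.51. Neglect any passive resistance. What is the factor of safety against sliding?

K_a = tan²(45° − 32.5°/2) = 0.3010.
P_a = ½K_aγH² = 0.5×0.3010×16.9×7.2² = 131.8 kN/m, acting at H/3 = 2.400 m above the base.
FS_sliding = μW / P_a = 0.51×635.9 / 131.8 = 2.460.

2.46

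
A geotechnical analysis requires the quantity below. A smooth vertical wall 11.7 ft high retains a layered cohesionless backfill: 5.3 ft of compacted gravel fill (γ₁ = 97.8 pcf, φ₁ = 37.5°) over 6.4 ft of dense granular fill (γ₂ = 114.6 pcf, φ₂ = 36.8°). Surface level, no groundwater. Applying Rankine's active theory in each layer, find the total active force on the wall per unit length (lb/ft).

K_a1 = tan²(45°−37.5°/2) = 0.2432; K_a2 = tan²(45°−36.8°/2) = 0.2508.
Layer 1: σ at base = K_a1 γ₁ h₁ = 126.1 psf; P₁ = ½×126.1×5.3 = 334.0.
Layer 2: σ_v at top = γ₁h₁ = 518.3; σ_h top = K_a2×518.3 = 130.0; σ_h base = K_a2×(518.3+114.6×6.4) = 313.9.
P₂ = ½(130.0+313.9)×6.4 = 1420. Total P_a = 334.0+1420 = 1754 lb/ft.

1750 lb/ft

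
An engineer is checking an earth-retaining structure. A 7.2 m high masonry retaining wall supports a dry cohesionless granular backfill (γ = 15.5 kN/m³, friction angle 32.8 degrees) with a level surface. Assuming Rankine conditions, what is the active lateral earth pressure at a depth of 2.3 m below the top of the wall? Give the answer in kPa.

K_a = (1 − sin φ)/(1 + sin φ) = 0.2973.
σ_h = K_a γ z = 0.2973 × 15.5 × 2.3 = 10.60 kPa.

10.6 kPa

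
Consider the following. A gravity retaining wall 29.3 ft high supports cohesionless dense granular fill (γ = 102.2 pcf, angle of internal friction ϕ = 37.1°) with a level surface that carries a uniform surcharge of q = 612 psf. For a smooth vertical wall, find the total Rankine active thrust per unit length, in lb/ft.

K_a = tan²(45° − φ/2) = 0.2475.
Soil triangle: ½ K_a γ H² = 0.5×0.2475×102.2×29.3² = 10860 lb/ft.
Surcharge rectangle: K_a q H = 0.2475×612×29.3 = 4438 lb/ft.
Total = 10860 + 4438 = 15300 lb/ft.

15300 lb/ft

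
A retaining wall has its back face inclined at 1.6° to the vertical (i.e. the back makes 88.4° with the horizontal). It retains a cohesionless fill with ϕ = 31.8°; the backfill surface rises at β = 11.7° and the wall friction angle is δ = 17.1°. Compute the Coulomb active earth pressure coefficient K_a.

0.338

K_a = sin²(α+φ) / [sin²α · sin(α−δ) · (1 + √{sin(φ+δ)sin(φ−β) / (sin(α−δ)sin(α+β))})²].
With α = 88.4°, φ = 31.8°, δ = 17.1°, β = 11.7°: K_a = 0.3385.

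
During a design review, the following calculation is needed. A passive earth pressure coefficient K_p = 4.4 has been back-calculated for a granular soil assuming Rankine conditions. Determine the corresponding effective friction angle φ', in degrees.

K_p = (1+sin φ)/(1−sin φ) ⇒ sin φ = (K_p − 1)/(K_p + 1) = 0.6296.
φ = arcsin(0.6296) = 39.02°.

39.0°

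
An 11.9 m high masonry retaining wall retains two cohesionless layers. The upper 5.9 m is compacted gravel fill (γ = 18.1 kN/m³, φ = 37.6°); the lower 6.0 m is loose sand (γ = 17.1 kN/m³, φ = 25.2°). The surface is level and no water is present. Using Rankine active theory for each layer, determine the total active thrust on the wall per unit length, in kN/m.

K_a1 = tan²(45°−37.6°/2) = 0.2421; K_a2 = tan²(45°−25.2°/2) = 0.4027.
Layer 1: σ at base = K_a1 γ₁ h₁ = 25.86 kPa; P₁ = ½×25.86×5.9 = 76.28.
Layer 2: σ_v at top = γ₁h₁ = 106.8; σ_h top = K_a2×106.8 = 43.01; σ_h base = K_a2×(106.8+17.1×6.0) = 84.33.
P₂ = ½(43.01+84.33)×6.0 = 382.0. Total P_a = 76.28+382.0 = 458.3 kN/m.

458 kN/m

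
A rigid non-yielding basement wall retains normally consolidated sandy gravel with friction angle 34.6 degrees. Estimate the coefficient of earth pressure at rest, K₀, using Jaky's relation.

K₀ = 1 − sin φ' = 1 − sin 34.6° = 0.4322.

0.432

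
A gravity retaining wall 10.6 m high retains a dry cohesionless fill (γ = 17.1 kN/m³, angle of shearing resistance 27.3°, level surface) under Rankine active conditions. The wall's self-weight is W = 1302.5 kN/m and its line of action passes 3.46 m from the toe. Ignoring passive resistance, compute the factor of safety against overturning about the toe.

3.58

K_a = tan²(45° − 27.3°/2) = 0.3711.
P_a = ½K_aγH² = 0.5×0.3711×17.1×10.6² = 356.5 kN/m, acting at H/3 = 3.533 m above the base.
Overturning moment M_o = P_a × H/3 = 356.5 × 3.533 = 1260.
Resisting moment M_r = W × 3.46 = 1302.5 × 3.46 = 4507.
FS_overturning = M_r/M_o = 4507/1260 = 3.577.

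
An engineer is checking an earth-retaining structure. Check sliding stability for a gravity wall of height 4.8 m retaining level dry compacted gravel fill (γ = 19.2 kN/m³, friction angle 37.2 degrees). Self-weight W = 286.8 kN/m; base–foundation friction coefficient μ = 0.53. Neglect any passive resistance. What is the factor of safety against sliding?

2.79

K_a = tan²(45° − 37.2°/2) = 0.2464.
P_a = ½K_aγH² = 0.5×0.2464×19.2×4.8² = 54.50 kN/m, acting at H/3 = 1.600 m above the base.
FS_sliding = μW / P_a = 0.53×286.8 / 54.50 = 2.789.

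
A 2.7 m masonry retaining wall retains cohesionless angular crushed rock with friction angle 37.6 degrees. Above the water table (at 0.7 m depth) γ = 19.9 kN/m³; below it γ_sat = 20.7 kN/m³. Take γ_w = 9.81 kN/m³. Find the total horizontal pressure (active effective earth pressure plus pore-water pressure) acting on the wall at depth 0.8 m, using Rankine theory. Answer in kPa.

K_a = (1 − sin φ)/(1 + sin φ) = 0.2421.
γ' = 20.7 − 9.81 = 10.89 kN/m³.
Effective vertical stress at 0.8 m: σ'_v = 19.9×0.7 + 10.89×0.100 = 15.02 kPa.
σ'_h = K_a σ'_v = 0.2421 × 15.02 = 3.636 kPa; u = γ_w × 0.100 = 0.9810 kPa.
Total σ_h = 3.636 + 0.9810 = 4.617 kPa.

4.62 kPa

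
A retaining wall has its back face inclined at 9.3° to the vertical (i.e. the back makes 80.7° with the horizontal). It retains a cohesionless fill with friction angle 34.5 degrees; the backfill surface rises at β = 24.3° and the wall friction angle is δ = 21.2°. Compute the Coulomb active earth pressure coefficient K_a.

0.484

K_a = sin²(α+φ) / [sin²α · sin(α−δ) · (1 + √{sin(φ+δ)sin(φ−β) / (sin(α−δ)sin(α+β))})²].
With α = 80.7°, φ = 34.5°, δ = 21.2°, β = 24.3°: K_a = 0.4844.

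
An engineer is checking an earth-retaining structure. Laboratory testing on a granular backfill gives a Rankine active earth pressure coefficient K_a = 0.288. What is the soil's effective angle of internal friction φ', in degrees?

33.6°

K_a = tan²(45° − φ/2) ⇒ 45° − φ/2 = arctan(√0.288) = 28.22°.
φ = 2(45° − 28.22°) = 33.56°.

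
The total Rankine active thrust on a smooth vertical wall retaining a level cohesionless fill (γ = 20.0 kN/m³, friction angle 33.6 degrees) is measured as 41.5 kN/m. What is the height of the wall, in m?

3.80 m

K_a = 0.2875. P_a = ½ K_a γ H² ⇒ H = √(2P_a/(K_a γ)).
H = √(2×41.5/(0.2875×20.0)) = 3.799 m.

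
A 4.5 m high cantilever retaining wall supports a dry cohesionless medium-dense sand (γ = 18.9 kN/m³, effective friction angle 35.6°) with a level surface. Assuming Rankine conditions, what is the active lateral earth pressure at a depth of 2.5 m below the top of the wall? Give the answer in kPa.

12.5 kPa

K_a = (1 − sin φ)/(1 + sin φ) = 0.2641.
σ_h = K_a γ z = 0.2641 × 18.9 × 2.5 = 12.48 kPa.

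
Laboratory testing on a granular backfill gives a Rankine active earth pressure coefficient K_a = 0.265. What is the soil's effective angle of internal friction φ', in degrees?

35.5°

K_a = tan²(45° − φ/2) ⇒ 45° − φ/2 = arctan(√0.265) = 27.24°.
φ = 2(45° − 27.24°) = 35.52°.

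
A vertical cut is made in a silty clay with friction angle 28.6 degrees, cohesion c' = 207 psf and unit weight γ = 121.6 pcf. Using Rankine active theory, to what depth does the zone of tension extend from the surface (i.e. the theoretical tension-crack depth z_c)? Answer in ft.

K_a = tan²(45° − 28.6°/2) = 0.3525; √K_a = 0.5938.
The active pressure is zero where K_a γ z = 2c√K_a, so z_c = 2c/(γ√K_a) = 2×207/(121.6×0.5938) = 5.734 ft.

5.73 ft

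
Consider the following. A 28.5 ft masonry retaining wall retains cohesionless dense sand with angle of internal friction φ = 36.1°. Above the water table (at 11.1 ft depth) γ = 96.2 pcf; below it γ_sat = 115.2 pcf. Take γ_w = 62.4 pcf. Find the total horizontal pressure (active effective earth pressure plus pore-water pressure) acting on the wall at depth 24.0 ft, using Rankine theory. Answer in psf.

K_a = (1 − sin φ)/(1 + sin φ) = 0.2585.
γ' = 115.2 − 62.4 = 52.80 pcf.
Effective vertical stress at 24.0 ft: σ'_v = 96.2×11.1 + 52.80×12.9 = 1749 psf.
σ'_h = K_a σ'_v = 0.2585 × 1749 = 452.1 psf; u = γ_w × 12.9 = 805.0 psf.
Total σ_h = 452.1 + 805.0 = 1257 psf.

1260 psf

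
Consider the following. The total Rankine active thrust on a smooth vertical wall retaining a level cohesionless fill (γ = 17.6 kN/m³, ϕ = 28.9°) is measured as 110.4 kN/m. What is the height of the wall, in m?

6.00 m

K_a = 0.3484. P_a = ½ K_a γ H² ⇒ H = √(2P_a/(K_a γ)).
H = √(2×110.4/(0.3484×17.6)) = 6.001 m.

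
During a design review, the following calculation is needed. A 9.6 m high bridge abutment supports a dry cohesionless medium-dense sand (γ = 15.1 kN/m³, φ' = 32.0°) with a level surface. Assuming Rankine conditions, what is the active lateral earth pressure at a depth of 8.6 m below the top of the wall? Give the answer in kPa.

39.9 kPa

K_a = (1 − sin φ)/(1 + sin φ) = 0.3073.
σ_h = K_a γ z = 0.3073 × 15.1 × 8.6 = 39.90 kPa.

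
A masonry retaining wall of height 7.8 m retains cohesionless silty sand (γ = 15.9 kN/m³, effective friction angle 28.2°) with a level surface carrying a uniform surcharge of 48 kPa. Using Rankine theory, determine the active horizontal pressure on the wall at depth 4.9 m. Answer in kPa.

K_a = (1 − sin φ)/(1 + sin φ) = 0.3582.
σ_v = γz + q = 15.9 × 4.9 + 48 = 125.9 kPa.
σ_h = K_a σ_v = 0.3582 × 125.9 = 45.10 kPa.

45.1 kPa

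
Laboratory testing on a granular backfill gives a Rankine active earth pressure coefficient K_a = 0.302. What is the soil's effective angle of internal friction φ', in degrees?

K_a = tan²(45° − φ/2) ⇒ 45° − φ/2 = arctan(√0.302) = 28.79°.
φ = 2(45° − 28.79°) = 32.42°.

32.4°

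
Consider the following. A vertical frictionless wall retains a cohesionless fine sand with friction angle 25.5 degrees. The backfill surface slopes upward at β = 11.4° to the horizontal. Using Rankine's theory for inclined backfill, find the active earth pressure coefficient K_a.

0.430

K_a = cos β · (cos β − √(cos²β − cos²φ)) / (cos β + √(cos²β − cos²φ)).
cos β = 0.9803, cos φ = 0.9026, √(cos²β − cos²φ) = 0.3825.
K_a = 0.9803 × (0.9803 − 0.3825)/(0.9803 + 0.3825) = 0.4300.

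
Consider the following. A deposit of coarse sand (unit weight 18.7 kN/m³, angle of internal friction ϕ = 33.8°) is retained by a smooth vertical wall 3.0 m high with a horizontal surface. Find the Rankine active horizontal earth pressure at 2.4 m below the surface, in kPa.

K_a = (1 − sin φ)/(1 + sin φ) = 0.2851.
σ_h = K_a γ z = 0.2851 × 18.7 × 2.4 = 12.80 kPa.

12.8 kPa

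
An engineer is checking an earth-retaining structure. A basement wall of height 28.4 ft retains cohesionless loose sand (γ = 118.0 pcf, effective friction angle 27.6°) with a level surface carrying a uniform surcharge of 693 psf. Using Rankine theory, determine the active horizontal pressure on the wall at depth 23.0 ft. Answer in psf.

1250 psf

K_a = (1 − sin φ)/(1 + sin φ) = 0.3668.
σ_v = γz + q = 118.0 × 23.0 + 693 = 3407 psf.
σ_h = K_a σ_v = 0.3668 × 3407 = 1250 psf.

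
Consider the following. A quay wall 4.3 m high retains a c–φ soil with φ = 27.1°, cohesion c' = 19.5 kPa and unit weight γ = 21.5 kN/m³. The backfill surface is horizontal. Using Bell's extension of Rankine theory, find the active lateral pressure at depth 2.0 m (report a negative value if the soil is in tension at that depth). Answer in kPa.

-7.77 kPa

K_a = (1 − sin φ)/(1 + sin φ) = 0.3741.
σ_a = K_a γ z − 2c√K_a = 0.3741×21.5×2.0 − 2×19.5×0.6116 = -7.768 kPa.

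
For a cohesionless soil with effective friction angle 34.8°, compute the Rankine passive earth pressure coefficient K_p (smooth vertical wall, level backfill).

K_p = (1 + sin φ)/(1 − sin φ) = tan²(45° + 34.8°/2) = 3.659.

3.66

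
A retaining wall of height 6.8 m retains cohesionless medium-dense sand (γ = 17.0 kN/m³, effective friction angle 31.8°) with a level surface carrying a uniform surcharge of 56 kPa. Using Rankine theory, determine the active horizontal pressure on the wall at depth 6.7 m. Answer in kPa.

K_a = (1 − sin φ)/(1 + sin φ) = 0.3098.
σ_v = γz + q = 17.0 × 6.7 + 56 = 169.9 kPa.
σ_h = K_a σ_v = 0.3098 × 169.9 = 52.63 kPa.

52.6 kPa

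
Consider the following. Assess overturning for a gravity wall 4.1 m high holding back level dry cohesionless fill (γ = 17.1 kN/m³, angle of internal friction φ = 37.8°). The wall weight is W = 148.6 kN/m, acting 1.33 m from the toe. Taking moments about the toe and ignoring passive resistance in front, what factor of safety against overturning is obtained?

K_a = tan²(45° − 37.8°/2) = 0.2400.
P_a = ½K_aγH² = 0.5×0.2400×17.1×4.1² = 34.49 kN/m, acting at H/3 = 1.367 m above the base.
Overturning moment M_o = P_a × H/3 = 34.49 × 1.367 = 47.14.
Resisting moment M_r = W × 1.33 = 148.6 × 1.33 = 197.6.
FS_overturning = M_r/M_o = 197.6/47.14 = 4.192.

4.19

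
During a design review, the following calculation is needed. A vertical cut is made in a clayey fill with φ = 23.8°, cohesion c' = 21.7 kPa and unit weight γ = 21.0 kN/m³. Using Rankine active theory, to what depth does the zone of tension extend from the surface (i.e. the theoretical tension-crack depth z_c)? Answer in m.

K_a = tan²(45° − 23.8°/2) = 0.4250; √K_a = 0.6519.
The active pressure is zero where K_a γ z = 2c√K_a, so z_c = 2c/(γ√K_a) = 2×21.7/(21.0×0.6519) = 3.170 m.

3.17 m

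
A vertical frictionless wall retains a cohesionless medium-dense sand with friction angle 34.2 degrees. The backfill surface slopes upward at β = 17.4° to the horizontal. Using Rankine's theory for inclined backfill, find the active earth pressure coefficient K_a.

K_a = cos β · (cos β − √(cos²β − cos²φ)) / (cos β + √(cos²β − cos²φ)).
cos β = 0.9542, cos φ = 0.8271, √(cos²β − cos²φ) = 0.4759.
K_a = 0.9542 × (0.9542 − 0.4759)/(0.9542 + 0.4759) = 0.3191.

0.319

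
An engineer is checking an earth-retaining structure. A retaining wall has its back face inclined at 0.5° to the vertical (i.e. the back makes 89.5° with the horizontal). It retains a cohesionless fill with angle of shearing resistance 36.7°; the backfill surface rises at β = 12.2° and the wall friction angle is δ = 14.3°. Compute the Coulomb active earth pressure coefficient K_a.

0.269

K_a = sin²(α+φ) / [sin²α · sin(α−δ) · (1 + √{sin(φ+δ)sin(φ−β) / (sin(α−δ)sin(α+β))})²].
With α = 89.5°, φ = 36.7°, δ = 14.3°, β = 12.2°: K_a = 0.2686.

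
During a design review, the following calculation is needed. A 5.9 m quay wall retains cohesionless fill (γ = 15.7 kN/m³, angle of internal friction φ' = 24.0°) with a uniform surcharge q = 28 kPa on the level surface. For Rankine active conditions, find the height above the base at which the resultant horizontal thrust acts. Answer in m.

K_a = 0.4217.
Triangular part P₁ = ½K_aγH² = 115.2 at H/3 = 1.967 m; rectangular part P₂ = K_a q H = 69.67 at H/2 = 2.950 m.
ȳ = (P₁·1.967 + P₂·2.950)/(P₁+P₂) = 2.337 m.

2.34 m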